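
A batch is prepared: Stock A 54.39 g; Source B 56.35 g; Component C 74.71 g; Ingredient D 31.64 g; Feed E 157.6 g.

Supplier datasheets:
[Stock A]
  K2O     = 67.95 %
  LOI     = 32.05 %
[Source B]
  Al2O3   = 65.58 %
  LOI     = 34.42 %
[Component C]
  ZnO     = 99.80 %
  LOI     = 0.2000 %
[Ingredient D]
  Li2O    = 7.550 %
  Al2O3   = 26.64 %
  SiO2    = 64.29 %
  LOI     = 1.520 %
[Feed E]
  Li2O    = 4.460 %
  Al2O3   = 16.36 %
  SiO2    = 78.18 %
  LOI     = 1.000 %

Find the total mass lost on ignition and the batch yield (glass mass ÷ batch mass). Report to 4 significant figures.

LOI loss = 39.03 g; glass = 335.7 g; yield = 89.58%

Intermediates are shown rounded to 4 significant figures; each numeric step keeps full precision end to end. Every reported value takes exactly one rounding. Derived quantities, which include net glass mass, the totals, ignition loss, the five compositions, the yield, are rebuilt at full float precision, as set out in either problem or answer, from the batch weights on 335.7 g of glass.
Each material's LOI contribution:
  Stock A: 54.39 × 0.3205 = 17.43 g
  Source B: 56.35 × 0.3442 = 19.40 g
  Component C: 74.71 × 0.002000 = 0.1494 g
  Ingredient D: 31.64 × 0.01520 = 0.4809 g
  Feed E: 157.6 × 0.01000 = 1.576 g
Total LOI = 39.03 g
Glass = batch − LOI = 374.7 − 39.03 = 335.7 g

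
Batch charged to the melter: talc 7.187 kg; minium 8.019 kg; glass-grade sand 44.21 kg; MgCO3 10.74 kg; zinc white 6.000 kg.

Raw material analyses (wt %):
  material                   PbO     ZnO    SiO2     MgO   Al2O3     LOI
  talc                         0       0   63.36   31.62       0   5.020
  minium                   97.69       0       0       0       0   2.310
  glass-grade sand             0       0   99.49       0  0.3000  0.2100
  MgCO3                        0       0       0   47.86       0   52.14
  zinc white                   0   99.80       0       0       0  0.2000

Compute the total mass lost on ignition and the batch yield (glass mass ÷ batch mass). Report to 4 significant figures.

Exact precision is kept from first step to last. Rounding to 4 significant digits applies to every working value as printed. Each reported number undergoes a single rounding. The derived quantities (yield, ignition loss, five oxide percentages, the totals, glass mass) are rebuilt in full precision from the batch weights on 69.91 kg of glass, as set out in the question or the answer.
Ignition loss by material:
  talc: 7.187 × 0.05020 = 0.3608 kg
  minium: 8.019 × 0.02310 = 0.1852 kg
  glass-grade sand: 44.21 × 0.002100 = 0.09284 kg
  MgCO3: 10.74 × 0.5214 = 5.600 kg
  zinc white: 6.000 × 0.002000 = 0.01200 kg
Total LOI = 6.251 kg
Glass = batch − LOI = 76.16 − 6.251 = 69.91 kg

LOI loss = 6.251 kg; glass = 69.91 kg; yield = 91.79%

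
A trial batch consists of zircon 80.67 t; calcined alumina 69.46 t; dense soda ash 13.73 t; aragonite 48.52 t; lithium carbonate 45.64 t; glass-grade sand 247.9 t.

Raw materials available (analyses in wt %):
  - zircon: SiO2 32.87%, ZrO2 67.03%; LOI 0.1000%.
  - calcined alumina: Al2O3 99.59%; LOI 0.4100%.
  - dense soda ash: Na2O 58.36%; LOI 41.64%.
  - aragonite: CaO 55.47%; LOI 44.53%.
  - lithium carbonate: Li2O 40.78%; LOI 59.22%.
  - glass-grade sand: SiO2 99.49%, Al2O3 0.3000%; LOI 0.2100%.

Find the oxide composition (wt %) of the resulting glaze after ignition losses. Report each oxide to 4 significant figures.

Glass mass = 450.7 t (batch 505.9 − LOI 55.24).
Composition: Li2O 4.130%, SiO2 60.61%, Na2O 1.778%, Al2O3 15.51%, ZrO2 12.00%, CaO 5.972%

The intermediate values are printed rounded to 4 significant digits within the worked lines; all arithmetic keeps full precision end to end — a single rounding produces every reported value. Derived quantities (the six compositions, totals, the yield, LOI, net glass mass) are recomputed at exact precision from the weighed amounts for 450.7 t of glass, exactly as printed in the problem or answer text.
Per-oxide mass from batch:
  Li2O: 45.64·0.4078 = 18.61 t
  SiO2: 80.67·0.3287 + 247.9·0.9949 = 273.2 t
  Na2O: 13.73·0.5836 = 8.013 t
  Al2O3: 69.46·0.9959 + 247.9·0.003000 = 69.92 t
  ZrO2: 80.67·0.6703 = 54.07 t
  CaO: 48.52·0.5547 = 26.91 t
LOI: 80.67·0.001000 + 69.46·0.004100 + 13.73·0.4164 + 48.52·0.4453 + 45.64·0.5922 + 247.9·0.002100 = 55.24 t
batch − LOI leaves glass = 505.9 − 55.24 = 450.7 t (= Σ oxide masses)
each wt % is 100 × oxide ÷ glass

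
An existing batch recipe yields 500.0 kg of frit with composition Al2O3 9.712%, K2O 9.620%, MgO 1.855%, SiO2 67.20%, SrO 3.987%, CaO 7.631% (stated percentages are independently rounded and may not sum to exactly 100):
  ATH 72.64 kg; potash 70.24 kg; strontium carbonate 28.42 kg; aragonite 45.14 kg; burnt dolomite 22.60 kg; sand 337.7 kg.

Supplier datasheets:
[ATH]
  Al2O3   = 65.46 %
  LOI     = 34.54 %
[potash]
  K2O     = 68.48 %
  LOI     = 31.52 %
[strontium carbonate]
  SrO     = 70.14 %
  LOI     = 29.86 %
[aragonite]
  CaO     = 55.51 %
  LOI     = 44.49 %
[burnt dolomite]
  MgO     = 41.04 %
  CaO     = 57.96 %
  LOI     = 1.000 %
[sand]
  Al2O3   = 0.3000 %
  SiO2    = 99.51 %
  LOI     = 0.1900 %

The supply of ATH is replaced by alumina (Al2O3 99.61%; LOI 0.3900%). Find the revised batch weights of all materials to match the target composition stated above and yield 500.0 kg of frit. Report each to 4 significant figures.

Revised batch per 500.0 kg frit:
  alumina: 47.73 kg
  potash: 70.24 kg
  strontium carbonate: 28.42 kg
  aragonite: 45.14 kg
  burnt dolomite: 22.60 kg
  sand: 337.7 kg
Total batch = 551.8 kg; LOI loss = 51.76 kg

Each numeric step runs at full precision at all times — working values are printed (rounded to 4 significant figures) within the worked lines. Each reported number takes just one rounding. The derived quantities (glass mass, the totals, yield, ignition loss, six oxide percentages) are computed at exact precision starting from the weights on 500.0 kg of glass exactly as shown in the problem or answer text.
Per-oxide target masses for 500.0 kg frit:
  Al2O3: 9.712% × 500.0 = 48.56 kg
  K2O: 9.620% × 500.0 = 48.10 kg
  MgO: 1.855% × 500.0 = 9.275 kg
  SiO2: 67.20% × 500.0 = 336.0 kg
  SrO: 3.987% × 500.0 = 19.93 kg
  CaO: 7.631% × 500.0 = 38.16 kg
Verifying the oxide balance given the weights on record, under the basis named above (delivered sums recover each target exact up to rounding of places):
  Al2O3: 47.73·0.9961 + 337.7·0.003000 = 48.56 kg (target 48.56 kg)
  K2O: 70.24·0.6848 = 48.10 kg (target 48.10 kg)
  MgO: 22.60·0.4104 = 9.275 kg (target 9.275 kg)
  SiO2: 337.7·0.9951 = 336.0 kg (target 336.0 kg)
  SrO: 28.42·0.7014 = 19.93 kg (target 19.93 kg)
  CaO: 45.14·0.5551 + 22.60·0.5796 = 38.16 kg (target 38.16 kg)
Glass mass check: batch total minus LOI = 500.1 kg (the Σ of target masses is 500.0 kg; the stated basis being 500.0 kg — any gap is answer rounding).
Total batch = Σ batch = 551.8 kg; ignition loss, Σ(batch × LOI) = 51.76 kg; yield: glass divided by total = 90.62%.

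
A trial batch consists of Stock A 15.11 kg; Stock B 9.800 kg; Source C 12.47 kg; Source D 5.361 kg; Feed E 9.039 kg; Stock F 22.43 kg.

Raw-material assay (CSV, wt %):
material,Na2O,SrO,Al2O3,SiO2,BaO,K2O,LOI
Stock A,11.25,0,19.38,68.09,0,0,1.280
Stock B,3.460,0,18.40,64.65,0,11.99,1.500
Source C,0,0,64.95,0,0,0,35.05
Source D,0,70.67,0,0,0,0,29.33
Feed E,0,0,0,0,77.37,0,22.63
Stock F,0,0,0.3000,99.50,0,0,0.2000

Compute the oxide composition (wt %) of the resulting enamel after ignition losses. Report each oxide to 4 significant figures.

Glass mass = 65.84 kg (batch 74.21 − LOI 8.374).
Composition: Na2O 3.097%, SrO 5.755%, Al2O3 19.59%, SiO2 59.15%, BaO 10.62%, K2O 1.785%

Intermediates appear (rounded to four significant digits) on the page. The whole derivation maintains full float precision throughout — exactly one rounding lands on every reported value; the derived quantities are recomputed from the weighed amounts on 65.84 kg of glass in full float precision (the six compositions, LOI, net glass mass, the yield, the totals), as they appear in the problem or answer text.
Delivered oxide masses:
  Na2O: 15.11·0.1125 + 9.800·0.03460 = 2.039 kg
  SrO: 5.361·0.7067 = 3.789 kg
  Al2O3: 15.11·0.1938 + 9.800·0.1840 + 12.47·0.6495 + 22.43·0.003000 = 12.90 kg
  SiO2: 15.11·0.6809 + 9.800·0.6465 + 22.43·0.9950 = 38.94 kg
  BaO: 9.039·0.7737 = 6.993 kg
  K2O: 9.800·0.1199 = 1.175 kg
LOI: 15.11·0.01280 + 9.800·0.01500 + 12.47·0.3505 + 5.361·0.2933 + 9.039·0.2263 + 22.43·0.002000 = 8.374 kg
Glass mass = batch − LOI = 74.21 − 8.374 = 65.84 kg (equal to the oxide-mass sum)
percent share: oxide ÷ glass, ×100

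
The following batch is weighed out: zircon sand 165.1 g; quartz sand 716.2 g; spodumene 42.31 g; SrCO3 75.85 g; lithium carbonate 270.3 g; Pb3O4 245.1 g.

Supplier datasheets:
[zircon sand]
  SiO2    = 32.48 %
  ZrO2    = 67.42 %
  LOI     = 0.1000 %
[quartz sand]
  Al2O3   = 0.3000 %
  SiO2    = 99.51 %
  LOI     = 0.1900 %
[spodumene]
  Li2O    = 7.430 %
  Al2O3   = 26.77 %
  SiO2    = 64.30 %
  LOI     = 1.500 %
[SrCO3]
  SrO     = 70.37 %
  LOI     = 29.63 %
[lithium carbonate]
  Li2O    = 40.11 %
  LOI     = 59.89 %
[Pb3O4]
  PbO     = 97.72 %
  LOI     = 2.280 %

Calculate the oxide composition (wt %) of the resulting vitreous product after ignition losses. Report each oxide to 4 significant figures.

Exact precision is maintained at every stage. The intermediate values appear (rounded to four significant figures) on the page. A single rounding produces each reported figure; all derived quantities (the six compositions, the yield, net glass mass, ignition loss, totals) are recomputed in exact precision from the batch weights per 1323 g of glass exactly as shown in problem or answer.
Per-oxide mass from batch:
  PbO: 245.1·0.9772 = 239.5 g
  SrO: 75.85·0.7037 = 53.38 g
  Li2O: 42.31·0.07430 + 270.3·0.4011 = 111.6 g
  Al2O3: 716.2·0.003000 + 42.31·0.2677 = 13.47 g
  SiO2: 165.1·0.3248 + 716.2·0.9951 + 42.31·0.6430 = 793.5 g
  ZrO2: 165.1·0.6742 = 111.3 g
LOI: 165.1·0.001000 + 716.2·0.001900 + 42.31·0.01500 + 75.85·0.2963 + 270.3·0.5989 + 245.1·0.02280 = 192.1 g
Net of LOI, the glass mass = 1515 − 192.1 = 1323 g (= the summed oxide contributions)
percent share: oxide ÷ glass, ×100

Glass mass = 1323 g (batch 1515 − LOI 192.1).
Composition: PbO 18.11%, SrO 4.035%, Li2O 8.434%, Al2O3 1.019%, SiO2 59.99%, ZrO2 8.415%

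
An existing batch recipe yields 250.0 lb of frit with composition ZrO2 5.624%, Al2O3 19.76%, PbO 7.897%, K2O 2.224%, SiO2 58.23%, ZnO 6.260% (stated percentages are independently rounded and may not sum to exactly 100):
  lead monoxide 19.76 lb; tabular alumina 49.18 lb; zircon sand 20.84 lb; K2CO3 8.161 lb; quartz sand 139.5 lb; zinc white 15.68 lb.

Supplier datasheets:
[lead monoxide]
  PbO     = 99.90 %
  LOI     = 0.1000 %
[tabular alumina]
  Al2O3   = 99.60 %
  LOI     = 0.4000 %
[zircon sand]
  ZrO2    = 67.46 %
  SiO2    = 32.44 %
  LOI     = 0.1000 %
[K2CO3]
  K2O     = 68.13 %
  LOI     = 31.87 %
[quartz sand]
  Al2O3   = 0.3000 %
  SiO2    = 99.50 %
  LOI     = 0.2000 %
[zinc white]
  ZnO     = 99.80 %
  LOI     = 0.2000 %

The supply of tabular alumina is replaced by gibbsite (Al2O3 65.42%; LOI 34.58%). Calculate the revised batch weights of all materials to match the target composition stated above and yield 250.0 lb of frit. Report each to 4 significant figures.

Revised batch per 250.0 lb frit:
  lead monoxide: 19.76 lb
  gibbsite: 74.87 lb
  zircon sand: 20.84 lb
  K2CO3: 8.161 lb
  quartz sand: 139.5 lb
  zinc white: 15.68 lb
Total batch = 278.8 lb; LOI loss = 28.84 lb

Each numeric step carries full precision at every stage — values along the way are printed (rounded to four significant digits) on the page; each reported result carries a single rounding; all derived quantities (the six compositions, LOI, totals, net glass mass, the yield) are recomputed at full float precision starting from the weights per 250.0 lb of glass exactly as printed in question or answer.
The oxide mass targets at 250.0 lb frit:
  ZrO2: 5.624% × 250.0 = 14.06 lb
  Al2O3: 19.76% × 250.0 = 49.40 lb
  PbO: 7.897% × 250.0 = 19.74 lb
  K2O: 2.224% × 250.0 = 5.560 lb
  SiO2: 58.23% × 250.0 = 145.6 lb
  ZnO: 6.260% × 250.0 = 15.65 lb
Verifying the oxide balance with the batch weights as given, at the basis given (each sum matches its target mass inside rounding margins):
  ZrO2: 20.84·0.6746 = 14.06 lb (target 14.06 lb)
  Al2O3: 74.87·0.6542 + 139.5·0.003000 = 49.40 lb (target 49.40 lb)
  PbO: 19.76·0.9990 = 19.74 lb (target 19.74 lb)
  K2O: 8.161·0.6813 = 5.560 lb (target 5.560 lb)
  SiO2: 20.84·0.3244 + 139.5·0.9950 = 145.6 lb (target 145.6 lb)
  ZnO: 15.68·0.9980 = 15.65 lb (target 15.65 lb)
Consistency of the glass mass: net batch after ignition = 250.0 lb (per-oxide target masses sum to 250.0 lb; versus the stated basis of 250.0 lb — differing by rounding only).
Batch total: Σ batch = 278.8 lb; LOI removed, Σ of batch·LOI: 28.84 lb; the yield ratio, glass ÷ batch: 89.66%.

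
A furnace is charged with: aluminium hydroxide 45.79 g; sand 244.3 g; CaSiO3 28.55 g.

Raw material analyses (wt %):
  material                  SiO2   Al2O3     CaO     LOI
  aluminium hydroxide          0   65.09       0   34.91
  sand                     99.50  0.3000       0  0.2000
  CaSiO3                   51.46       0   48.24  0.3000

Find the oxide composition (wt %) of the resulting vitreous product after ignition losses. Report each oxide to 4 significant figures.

Glass mass = 302.1 g (batch 318.6 − LOI 16.56).
Composition: SiO2 85.33%, Al2O3 10.11%, CaO 4.559%

The whole derivation holds exact precision at each step. In-progress results appear rounded off to 4 significant figures in the working — exactly one rounding is applied to every reported number. The derived quantities, including net glass mass, the three compositions, the totals, the yield, ignition loss, are re-derived starting from the weights for 302.1 g of glass in full precision, exactly as printed in problem or answer.
What the batch supplies per oxide:
  SiO2: 244.3·0.9950 + 28.55·0.5146 = 257.8 g
  Al2O3: 45.79·0.6509 + 244.3·0.003000 = 30.54 g
  CaO: 28.55·0.4824 = 13.77 g
LOI: 45.79·0.3491 + 244.3·0.002000 + 28.55·0.003000 = 16.56 g
Net of LOI, the glass mass = 318.6 − 16.56 = 302.1 g (= the summed oxide contributions)
percent share: oxide ÷ glass, ×100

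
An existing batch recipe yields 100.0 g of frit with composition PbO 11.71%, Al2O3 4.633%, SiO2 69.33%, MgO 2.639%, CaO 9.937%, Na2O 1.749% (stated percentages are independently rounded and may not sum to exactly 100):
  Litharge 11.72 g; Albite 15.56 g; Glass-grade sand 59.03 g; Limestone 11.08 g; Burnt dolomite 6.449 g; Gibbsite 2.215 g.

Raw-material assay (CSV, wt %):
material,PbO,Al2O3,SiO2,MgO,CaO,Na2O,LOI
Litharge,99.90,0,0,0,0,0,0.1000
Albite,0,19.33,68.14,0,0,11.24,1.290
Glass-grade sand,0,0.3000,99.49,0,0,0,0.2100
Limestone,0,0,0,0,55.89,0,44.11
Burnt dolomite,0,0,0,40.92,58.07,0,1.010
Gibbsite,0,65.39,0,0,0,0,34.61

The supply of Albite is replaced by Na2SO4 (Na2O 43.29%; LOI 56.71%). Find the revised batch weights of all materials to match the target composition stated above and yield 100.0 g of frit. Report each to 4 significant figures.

Revised batch per 100.0 g frit:
  Litharge: 11.72 g
  Na2SO4: 4.040 g
  Glass-grade sand: 69.69 g
  Limestone: 11.08 g
  Burnt dolomite: 6.449 g
  Gibbsite: 6.765 g
Total batch = 109.7 g; LOI loss = 9.743 g

Values along the way are shown, with 4-significant-digit rounding, on the page — the working math maintains full precision end to end — every reported figure is rounded once only; the derived quantities, which include the six compositions, net glass mass, ignition loss, totals, the yield, are computed in full precision, exactly as printed in problem or answer, using the weight values at 100.0 g of glass.
Target oxide masses per 100.0 g frit:
  PbO: 11.71% × 100.0 = 11.71 g
  Al2O3: 4.633% × 100.0 = 4.633 g
  SiO2: 69.33% × 100.0 = 69.33 g
  MgO: 2.639% × 100.0 = 2.639 g
  CaO: 9.937% × 100.0 = 9.937 g
  Na2O: 1.749% × 100.0 = 1.749 g
Checking each oxide sum given the weights on record, for the quoted basis mass (every target is met by its sum net of answer rounding effects):
  PbO: 11.72·0.9990 = 11.71 g (target 11.71 g)
  Al2O3: 69.69·0.003000 + 6.765·0.6539 = 4.633 g (target 4.633 g)
  SiO2: 69.69·0.9949 = 69.33 g (target 69.33 g)
  MgO: 6.449·0.4092 = 2.639 g (target 2.639 g)
  CaO: 11.08·0.5589 + 6.449·0.5807 = 9.938 g (target 9.937 g)
  Na2O: 4.040·0.4329 = 1.749 g (target 1.749 g)
Auditing the glass mass value: the batch minus its LOI: 100.0 g (targets for the oxides total 100.0 g; versus the stated basis of 100.0 g — a pure rounding effect).
Batch grand total — Σ batch = 109.7 g; ignition loss, Σ(batch × LOI) = 9.743 g; yield, glass over the total, = 91.12%.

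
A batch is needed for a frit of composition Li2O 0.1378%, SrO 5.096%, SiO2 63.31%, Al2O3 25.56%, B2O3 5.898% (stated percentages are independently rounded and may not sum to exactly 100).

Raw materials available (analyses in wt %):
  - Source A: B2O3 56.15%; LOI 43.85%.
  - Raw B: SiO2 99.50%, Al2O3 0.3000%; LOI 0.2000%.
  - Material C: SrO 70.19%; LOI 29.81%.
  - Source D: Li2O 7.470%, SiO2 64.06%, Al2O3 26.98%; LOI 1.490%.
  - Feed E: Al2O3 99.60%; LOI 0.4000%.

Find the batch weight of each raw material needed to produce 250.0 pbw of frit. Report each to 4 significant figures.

Batch per 250.0 pbw frit:
  Source A: 26.26 pbw
  Raw B: 156.1 pbw
  Material C: 18.15 pbw
  Source D: 4.612 pbw
  Feed E: 62.44 pbw
Total batch = 267.6 pbw; LOI loss = 17.56 pbw; yield = 93.44%

Each numeric step maintains full float precision throughout. Intermediates are displayed rounded off to 4 significant figures in the printout — every reported value is rounded a single time — the derived quantities are carried using the weight values for 250.0 pbw of glass at exact precision (the five compositions, the yield, ignition loss, totals, net glass mass) as given in the problem or the answer.
Oxide mass targets, per 250.0 pbw frit:
  Li2O: 0.1378% × 250.0 = 0.3445 pbw
  SrO: 5.096% × 250.0 = 12.74 pbw
  SiO2: 63.31% × 250.0 = 158.3 pbw
  Al2O3: 25.56% × 250.0 = 63.90 pbw
  B2O3: 5.898% × 250.0 = 14.74 pbw
Mass-balance tally per oxide from the weights as reported, on the stated basis (every target is met by its sum inside rounding margins):
  Li2O: 4.612·0.07470 = 0.3445 pbw (target 0.3445 pbw)
  SrO: 18.15·0.7019 = 12.74 pbw (target 12.74 pbw)
  SiO2: 156.1·0.9950 + 4.612·0.6406 = 158.3 pbw (target 158.3 pbw)
  Al2O3: 156.1·0.003000 + 4.612·0.2698 + 62.44·0.9960 = 63.90 pbw (target 63.90 pbw)
  B2O3: 26.26·0.5615 = 14.74 pbw (target 14.74 pbw)
Glass-mass closure: whole batch net of LOI = 250.0 pbw (the targets, summed, come to 250.0 pbw; stated basis 250.0 pbw — any gap is answer rounding).
Batch total: Σ batch = 267.6 pbw; the LOI term Σ batch·LOI equals 17.56 pbw; as yield: glass ÷ batch → 93.44%.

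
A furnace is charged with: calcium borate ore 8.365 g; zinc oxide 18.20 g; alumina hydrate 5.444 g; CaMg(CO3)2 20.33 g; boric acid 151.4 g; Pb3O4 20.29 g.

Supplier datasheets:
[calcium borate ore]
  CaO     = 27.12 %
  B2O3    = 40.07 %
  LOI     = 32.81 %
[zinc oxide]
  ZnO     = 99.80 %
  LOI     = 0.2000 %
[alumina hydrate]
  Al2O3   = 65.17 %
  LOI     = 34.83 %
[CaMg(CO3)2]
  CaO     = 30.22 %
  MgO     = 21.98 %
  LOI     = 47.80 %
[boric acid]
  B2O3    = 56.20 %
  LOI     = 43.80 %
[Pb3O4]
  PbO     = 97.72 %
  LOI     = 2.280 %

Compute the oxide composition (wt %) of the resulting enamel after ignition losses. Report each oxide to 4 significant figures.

All arithmetic carries full precision in all steps. The intermediate values appear (rounded to 4 significant digits) across the worked steps — a single rounding completes every reported result; the derived quantities, including the six compositions, yield, LOI, glass mass, totals, are computed from the weighed amounts per 142.9 g of glass at full precision as set out in the question or the answer.
Delivered oxide masses:
  CaO: 8.365·0.2712 + 20.33·0.3022 = 8.412 g
  ZnO: 18.20·0.9980 = 18.16 g
  Al2O3: 5.444·0.6517 = 3.548 g
  PbO: 20.29·0.9772 = 19.83 g
  B2O3: 8.365·0.4007 + 151.4·0.5620 = 88.44 g
  MgO: 20.33·0.2198 = 4.469 g
LOI: 8.365·0.3281 + 18.20·0.002000 + 5.444·0.3483 + 20.33·0.4780 + 151.4·0.4380 + 20.29·0.02280 = 81.17 g
The glass mass, total less LOI, = 224.0 − 81.17 = 142.9 g (equal to the oxide-mass sum)
each oxide over glass, ×100, is wt %

Glass mass = 142.9 g (batch 224.0 − LOI 81.17).
Composition: CaO 5.889%, ZnO 12.71%, Al2O3 2.483%, PbO 13.88%, B2O3 61.91%, MgO 3.128%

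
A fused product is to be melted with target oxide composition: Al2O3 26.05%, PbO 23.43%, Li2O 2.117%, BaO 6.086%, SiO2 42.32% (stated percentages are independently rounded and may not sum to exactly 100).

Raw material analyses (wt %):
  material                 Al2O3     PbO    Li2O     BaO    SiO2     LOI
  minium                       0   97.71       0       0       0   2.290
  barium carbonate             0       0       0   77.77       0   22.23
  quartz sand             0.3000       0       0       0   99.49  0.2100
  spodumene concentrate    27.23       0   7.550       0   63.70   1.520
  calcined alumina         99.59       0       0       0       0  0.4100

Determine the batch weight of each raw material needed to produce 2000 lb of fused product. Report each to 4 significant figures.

All arithmetic keeps full precision at all times. Working values appear rounded to 4 significant figures at each printed step; every reported value is rounded exactly once — all derived quantities (ignition loss, the totals, the five compositions, the yield, net glass mass) are rebuilt starting from the weights per 2000 lb of glass in exact precision, precisely as stated by the problem or the answer.
Target masses of each oxide per 2000 lb fused product:
  Al2O3: 26.05% × 2000 = 521.0 lb
  PbO: 23.43% × 2000 = 468.6 lb
  Li2O: 2.117% × 2000 = 42.34 lb
  BaO: 6.086% × 2000 = 121.7 lb
  SiO2: 42.32% × 2000 = 846.4 lb
Per-oxide balance check given the weights on record, versus the basis set out (each sum matches its target mass exact up to rounding of places):
  Al2O3: 491.7·0.003000 + 560.8·0.2723 + 368.3·0.9959 = 521.0 lb (target 521.0 lb)
  PbO: 479.6·0.9771 = 468.6 lb (target 468.6 lb)
  Li2O: 560.8·0.07550 = 42.34 lb (target 42.34 lb)
  BaO: 156.5·0.7777 = 121.7 lb (target 121.7 lb)
  SiO2: 491.7·0.9949 + 560.8·0.6370 = 846.4 lb (target 846.4 lb)
Mass balance on the glass: total charge less LOI = 2000 lb (oxide target masses add up to 2000 lb; with the basis standing at 2000 lb — gaps are rounding artifacts).
Whole-batch sum: Σ batch = 2057 lb; ignition loss, Σ(batch × LOI) = 56.84 lb; yield, glass over the total, = 97.24%.

Batch per 2000 lb fused product:
  minium: 479.6 lb
  barium carbonate: 156.5 lb
  quartz sand: 491.7 lb
  spodumene concentrate: 560.8 lb
  calcined alumina: 368.3 lb
Total batch = 2057 lb; LOI loss = 56.84 lb; yield = 97.24%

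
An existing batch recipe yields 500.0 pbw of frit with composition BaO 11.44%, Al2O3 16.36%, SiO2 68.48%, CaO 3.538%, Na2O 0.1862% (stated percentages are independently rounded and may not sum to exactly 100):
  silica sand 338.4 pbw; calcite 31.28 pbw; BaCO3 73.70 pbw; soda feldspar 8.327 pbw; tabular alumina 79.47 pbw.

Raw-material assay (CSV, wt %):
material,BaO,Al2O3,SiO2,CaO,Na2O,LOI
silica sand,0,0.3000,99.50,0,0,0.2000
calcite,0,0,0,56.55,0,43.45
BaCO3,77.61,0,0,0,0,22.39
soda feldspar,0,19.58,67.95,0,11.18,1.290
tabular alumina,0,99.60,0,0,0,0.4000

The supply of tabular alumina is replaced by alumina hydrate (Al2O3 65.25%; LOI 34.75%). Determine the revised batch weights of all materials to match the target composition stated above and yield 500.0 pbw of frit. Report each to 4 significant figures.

Every computation keeps full float precision at every stage; intermediates appear (rounded to four significant figures) between the steps; every reported number is rounded just once; the derived quantities (yield, the five compositions, ignition loss, totals, glass mass) are recomputed in exact precision starting from the weights per 500.0 pbw of glass, as given in problem or answer.
The oxide mass targets at 500.0 pbw frit:
  BaO: 11.44% × 500.0 = 57.20 pbw
  Al2O3: 16.36% × 500.0 = 81.80 pbw
  SiO2: 68.48% × 500.0 = 342.4 pbw
  CaO: 3.538% × 500.0 = 17.69 pbw
  Na2O: 0.1862% × 500.0 = 0.9310 pbw
Oxide-by-oxide audit with the batch weights as given, against the basis in use (target by target, the sums agree given rounding of the digits):
  BaO: 73.70·0.7761 = 57.20 pbw (target 57.20 pbw)
  Al2O3: 338.4·0.003000 + 8.327·0.1958 + 121.3·0.6525 = 81.79 pbw (target 81.80 pbw)
  SiO2: 338.4·0.9950 + 8.327·0.6795 = 342.4 pbw (target 342.4 pbw)
  CaO: 31.28·0.5655 = 17.69 pbw (target 17.69 pbw)
  Na2O: 8.327·0.1118 = 0.9310 pbw (target 0.9310 pbw)
Glass mass check: total batch − LOI = 500.0 pbw (the Σ of target masses is 500.0 pbw; the stated basis being 500.0 pbw — rounding explains the deltas).
Summing the batch: Σ batch = 573.0 pbw; loss to ignition Σ batch·LOI = 73.03 pbw; yield, glass over the total, = 87.26%.

Revised batch per 500.0 pbw frit:
  silica sand: 338.4 pbw
  calcite: 31.28 pbw
  BaCO3: 73.70 pbw
  soda feldspar: 8.327 pbw
  alumina hydrate: 121.3 pbw
Total batch = 573.0 pbw; LOI loss = 73.03 pbw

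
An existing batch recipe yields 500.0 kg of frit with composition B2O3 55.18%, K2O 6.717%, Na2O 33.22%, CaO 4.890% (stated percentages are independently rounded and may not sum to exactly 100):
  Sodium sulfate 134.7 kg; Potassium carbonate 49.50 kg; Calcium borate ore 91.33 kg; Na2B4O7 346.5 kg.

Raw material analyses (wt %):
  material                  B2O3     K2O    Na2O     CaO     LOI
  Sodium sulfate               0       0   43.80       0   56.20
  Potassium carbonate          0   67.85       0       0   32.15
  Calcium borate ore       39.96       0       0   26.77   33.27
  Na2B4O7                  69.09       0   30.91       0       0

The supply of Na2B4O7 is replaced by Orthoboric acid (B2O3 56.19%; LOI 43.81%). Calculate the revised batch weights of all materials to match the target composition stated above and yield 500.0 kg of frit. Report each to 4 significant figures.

Revised batch per 500.0 kg frit:
  Sodium sulfate: 379.2 kg
  Potassium carbonate: 49.50 kg
  Calcium borate ore: 91.33 kg
  Orthoboric acid: 426.1 kg
Total batch = 946.1 kg; LOI loss = 446.1 kg

Mid-chain values appear, rounded to 4 significant figures, between the steps; all internal work keeps exact precision at each step — a single rounding yields every reported figure — all derived quantities, which include the totals, net glass mass, LOI, four oxide percentages, yield, are computed at full precision, as given in the question or the answer, starting from the weights at 500.0 kg of glass.
Oxide mass targets, per 500.0 kg frit:
  B2O3: 55.18% × 500.0 = 275.9 kg
  K2O: 6.717% × 500.0 = 33.58 kg
  Na2O: 33.22% × 500.0 = 166.1 kg
  CaO: 4.890% × 500.0 = 24.45 kg
Per-oxide balance check per the reported batch figures, relative to the basis at hand (oxide sums agree with the targets once rounding is allowed for):
  B2O3: 91.33·0.3996 + 426.1·0.5619 = 275.9 kg (target 275.9 kg)
  K2O: 49.50·0.6785 = 33.59 kg (target 33.58 kg)
  Na2O: 379.2·0.4380 = 166.1 kg (target 166.1 kg)
  CaO: 91.33·0.2677 = 24.45 kg (target 24.45 kg)
Mass balance on the glass: Σ batch − LOI loss = 500.0 kg (oxide target masses add up to 500.0 kg; the stated basis being 500.0 kg — a pure rounding effect).
Total batch = Σ batch = 946.1 kg; LOI removed, Σ of batch·LOI: 446.1 kg; yield: glass divided by total = 52.85%.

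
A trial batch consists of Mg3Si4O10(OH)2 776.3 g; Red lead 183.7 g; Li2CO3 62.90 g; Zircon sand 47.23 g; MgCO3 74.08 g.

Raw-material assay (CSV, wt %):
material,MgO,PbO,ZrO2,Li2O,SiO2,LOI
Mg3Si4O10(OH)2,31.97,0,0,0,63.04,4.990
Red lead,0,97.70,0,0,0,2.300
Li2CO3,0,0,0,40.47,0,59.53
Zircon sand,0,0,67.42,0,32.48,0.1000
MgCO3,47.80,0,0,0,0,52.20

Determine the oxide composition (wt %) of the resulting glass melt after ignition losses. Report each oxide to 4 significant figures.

The intermediate values are shown, rounded to 4 significant digits, alongside each step — every computation holds full float precision from first step to last — a single rounding yields every reported value. Derived quantities (the five compositions, the totals, glass mass, yield, ignition loss) are rebuilt at exact precision starting from the weights for 1025 g of glass, as set out in either problem or answer.
Oxide-by-oxide delivered mass:
  MgO: 776.3·0.3197 + 74.08·0.4780 = 283.6 g
  PbO: 183.7·0.9770 = 179.5 g
  ZrO2: 47.23·0.6742 = 31.84 g
  Li2O: 62.90·0.4047 = 25.46 g
  SiO2: 776.3·0.6304 + 47.23·0.3248 = 504.7 g
LOI: 776.3·0.04990 + 183.7·0.02300 + 62.90·0.5953 + 47.23·0.001000 + 74.08·0.5220 = 119.1 g
Net of LOI, the glass mass = 1144 − 119.1 = 1025 g (= the summed oxide contributions)
wt % = 100 × oxide mass / glass mass

Glass mass = 1025 g (batch 1144 − LOI 119.1).
Composition: MgO 27.67%, PbO 17.51%, ZrO2 3.106%, Li2O 2.483%, SiO2 49.24%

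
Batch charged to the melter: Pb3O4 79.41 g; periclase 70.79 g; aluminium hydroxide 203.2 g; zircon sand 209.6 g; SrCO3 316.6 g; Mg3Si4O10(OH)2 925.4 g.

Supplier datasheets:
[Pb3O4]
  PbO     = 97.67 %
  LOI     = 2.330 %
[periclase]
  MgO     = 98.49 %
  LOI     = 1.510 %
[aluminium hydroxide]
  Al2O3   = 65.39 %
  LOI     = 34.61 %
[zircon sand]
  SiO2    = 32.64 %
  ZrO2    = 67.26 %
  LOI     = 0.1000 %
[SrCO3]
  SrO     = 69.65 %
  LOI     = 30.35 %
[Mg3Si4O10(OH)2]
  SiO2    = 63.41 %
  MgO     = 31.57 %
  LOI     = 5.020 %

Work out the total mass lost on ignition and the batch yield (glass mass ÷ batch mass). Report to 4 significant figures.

LOI loss = 216.0 g; glass = 1589 g; yield = 88.03%

In-progress results are displayed, rounded to four significant figures, as written — every computation holds full float precision from first step to last — each reported value is rounded a single time — derived quantities, including LOI, glass mass, the yield, totals, the six compositions, are re-derived using the weight values on 1589 g of glass in full precision exactly as shown in the problem or answer text.
LOI of each material in turn:
  Pb3O4: 79.41 × 0.02330 = 1.850 g
  periclase: 70.79 × 0.01510 = 1.069 g
  aluminium hydroxide: 203.2 × 0.3461 = 70.33 g
  zircon sand: 209.6 × 0.001000 = 0.2096 g
  SrCO3: 316.6 × 0.3035 = 96.09 g
  Mg3Si4O10(OH)2: 925.4 × 0.05020 = 46.46 g
Total LOI = 216.0 g
Glass = batch − LOI = 1805 − 216.0 = 1589 g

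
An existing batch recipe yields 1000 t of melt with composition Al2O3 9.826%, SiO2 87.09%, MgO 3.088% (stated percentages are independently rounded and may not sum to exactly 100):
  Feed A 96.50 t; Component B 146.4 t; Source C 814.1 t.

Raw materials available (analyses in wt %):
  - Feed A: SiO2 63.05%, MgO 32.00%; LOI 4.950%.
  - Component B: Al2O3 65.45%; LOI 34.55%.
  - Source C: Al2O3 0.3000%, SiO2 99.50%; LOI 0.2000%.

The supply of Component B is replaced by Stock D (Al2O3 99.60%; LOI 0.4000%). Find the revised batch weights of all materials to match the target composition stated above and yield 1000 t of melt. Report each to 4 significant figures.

Revised batch per 1000 t melt:
  Feed A: 96.50 t
  Stock D: 96.20 t
  Source C: 814.1 t
Total batch = 1007 t; LOI loss = 6.790 t

Mid-chain values are shown rounded to four significant digits on the page. All arithmetic keeps full float precision in all steps. A single rounding finalizes each reported value — the derived quantities are recomputed starting from the weights on 1000 t of glass in full float precision (LOI, yield, totals, three oxide percentages, net glass mass) as given in the problem or answer text.
Per-oxide target masses for 1000 t melt:
  Al2O3: 9.826% × 1000 = 98.26 t
  SiO2: 87.09% × 1000 = 870.9 t
  MgO: 3.088% × 1000 = 30.88 t
Verifying the oxide balance per the reported batch figures, versus the basis set out (summed amounts equal target values exact up to rounding of places):
  Al2O3: 96.20·0.9960 + 814.1·0.003000 = 98.26 t (target 98.26 t)
  SiO2: 96.50·0.6305 + 814.1·0.9950 = 870.9 t (target 870.9 t)
  MgO: 96.50·0.3200 = 30.88 t (target 30.88 t)
Consistency of the glass mass: batch total minus LOI = 1000 t (targets for the oxides total 1000 t; versus the stated basis of 1000 t — differing by rounding only).
Whole-batch sum: Σ batch = 1007 t; ignition loss, Σ(batch × LOI) = 6.790 t; yield, glass over the total, = 99.33%.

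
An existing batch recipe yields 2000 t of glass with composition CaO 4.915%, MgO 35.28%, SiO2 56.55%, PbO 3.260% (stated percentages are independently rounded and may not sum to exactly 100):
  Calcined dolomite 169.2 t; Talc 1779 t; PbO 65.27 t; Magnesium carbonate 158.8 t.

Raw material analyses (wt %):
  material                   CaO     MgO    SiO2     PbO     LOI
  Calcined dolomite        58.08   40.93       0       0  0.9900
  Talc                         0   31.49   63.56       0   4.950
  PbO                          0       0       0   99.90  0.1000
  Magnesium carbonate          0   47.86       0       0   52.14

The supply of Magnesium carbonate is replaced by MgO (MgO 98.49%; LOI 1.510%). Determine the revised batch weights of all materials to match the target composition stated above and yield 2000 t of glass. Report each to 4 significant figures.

Every computation holds exact precision in every operation — in-progress results are shown, with 4-significant-digit rounding, between the steps. A single rounding yields every reported result. The derived quantities (totals, net glass mass, the four compositions, ignition loss, yield) are re-derived using the weight values at 2000 t of glass at full float precision as they appear in problem or answer.
Target oxide masses per 2000 t glass:
  CaO: 4.915% × 2000 = 98.30 t
  MgO: 35.28% × 2000 = 705.6 t
  SiO2: 56.55% × 2000 = 1131 t
  PbO: 3.260% × 2000 = 65.20 t
Verifying the oxide balance using the reported weights, at the basis given (every target is met by its sum given rounding of the digits):
  CaO: 169.2·0.5808 = 98.27 t (target 98.30 t)
  MgO: 169.2·0.4093 + 1779·0.3149 + 77.15·0.9849 = 705.4 t (target 705.6 t)
  SiO2: 1779·0.6356 = 1131 t (target 1131 t)
  PbO: 65.27·0.9990 = 65.20 t (target 65.20 t)
Glass-mass closure: net batch after ignition = 2000 t (the Σ of target masses is 2000 t; against the stated basis, 2000 t — any gap is answer rounding).
Summing the batch: Σ batch = 2091 t; ignition loss, Σ(batch × LOI) = 90.97 t; as yield: glass ÷ batch → 95.65%.

Revised batch per 2000 t glass:
  Calcined dolomite: 169.2 t
  Talc: 1779 t
  PbO: 65.27 t
  MgO: 77.15 t
Total batch = 2091 t; LOI loss = 90.97 t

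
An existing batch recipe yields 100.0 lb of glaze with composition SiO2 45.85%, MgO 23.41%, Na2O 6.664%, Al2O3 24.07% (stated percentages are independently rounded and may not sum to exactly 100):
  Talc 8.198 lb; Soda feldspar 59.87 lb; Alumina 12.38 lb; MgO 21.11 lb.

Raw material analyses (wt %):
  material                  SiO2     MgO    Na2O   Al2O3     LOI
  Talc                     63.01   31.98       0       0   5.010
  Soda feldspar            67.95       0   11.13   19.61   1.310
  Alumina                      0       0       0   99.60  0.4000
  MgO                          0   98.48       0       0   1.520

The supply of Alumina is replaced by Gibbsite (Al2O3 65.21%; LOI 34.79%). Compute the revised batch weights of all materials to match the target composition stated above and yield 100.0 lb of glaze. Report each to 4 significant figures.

Revised batch per 100.0 lb glaze:
  Talc: 8.198 lb
  Soda feldspar: 59.87 lb
  Gibbsite: 18.91 lb
  MgO: 21.11 lb
Total batch = 108.1 lb; LOI loss = 8.095 lb

The whole derivation keeps full precision in every operation — values along the way are shown (rounded to 4 significant figures) alongside each step. Every reported number is rounded once only — the derived quantities (the four compositions, totals, LOI, the yield, glass mass) are rebuilt from the weighed amounts per 100.0 lb of glass at full float precision, as quoted within question or answer.
Target oxide masses per 100.0 lb glaze:
  SiO2: 45.85% × 100.0 = 45.85 lb
  MgO: 23.41% × 100.0 = 23.41 lb
  Na2O: 6.664% × 100.0 = 6.664 lb
  Al2O3: 24.07% × 100.0 = 24.07 lb
A balance pass over the oxides, given the weights on record, on the stated basis (oxide sums agree with the targets net of answer rounding effects):
  SiO2: 8.198·0.6301 + 59.87·0.6795 = 45.85 lb (target 45.85 lb)
  MgO: 8.198·0.3198 + 21.11·0.9848 = 23.41 lb (target 23.41 lb)
  Na2O: 59.87·0.1113 = 6.664 lb (target 6.664 lb)
  Al2O3: 59.87·0.1961 + 18.91·0.6521 = 24.07 lb (target 24.07 lb)
Auditing the glass mass value: net batch after ignition = 99.99 lb (targets for the oxides total 99.99 lb; against the stated basis, 100.0 lb — gaps are rounding artifacts).
Adding the batch up: Σ batch = 108.1 lb; the LOI term Σ batch·LOI equals 8.095 lb; as yield: glass ÷ batch → 92.51%.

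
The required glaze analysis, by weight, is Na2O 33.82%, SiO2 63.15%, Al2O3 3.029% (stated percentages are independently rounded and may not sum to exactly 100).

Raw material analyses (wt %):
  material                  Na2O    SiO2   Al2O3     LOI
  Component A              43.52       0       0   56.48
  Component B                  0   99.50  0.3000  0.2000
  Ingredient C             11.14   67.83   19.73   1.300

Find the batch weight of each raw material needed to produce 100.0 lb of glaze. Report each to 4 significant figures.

Batch per 100.0 lb glaze:
  Component A: 73.99 lb
  Component B: 53.56 lb
  Ingredient C: 14.54 lb
Total batch = 142.1 lb; LOI loss = 42.09 lb; yield = 70.38%

The intermediate values are displayed (rounded to 4 significant digits) within the worked lines — the working math keeps full precision at each step; each reported figure undergoes a single rounding. All derived quantities (ignition loss, three oxide percentages, the yield, glass mass, totals) are re-derived using the weight values per 100.0 lb of glass at full precision, as written in problem or answer.
Target oxide masses per 100.0 lb glaze:
  Na2O: 33.82% × 100.0 = 33.82 lb
  SiO2: 63.15% × 100.0 = 63.15 lb
  Al2O3: 3.029% × 100.0 = 3.029 lb
A balance pass over the oxides, from the weights as reported, per the basis as stated (oxide sums agree with the targets once rounding is allowed for):
  Na2O: 73.99·0.4352 + 14.54·0.1114 = 33.82 lb (target 33.82 lb)
  SiO2: 53.56·0.9950 + 14.54·0.6783 = 63.15 lb (target 63.15 lb)
  Al2O3: 53.56·0.003000 + 14.54·0.1973 = 3.029 lb (target 3.029 lb)
Consistency of the glass mass: total charge less LOI = 100.0 lb (the targets, summed, come to 100.0 lb; with the basis standing at 100.0 lb — differing by rounding only).
Batch total: Σ batch = 142.1 lb; the LOI term Σ batch·LOI equals 42.09 lb; yield: glass divided by total = 70.38%.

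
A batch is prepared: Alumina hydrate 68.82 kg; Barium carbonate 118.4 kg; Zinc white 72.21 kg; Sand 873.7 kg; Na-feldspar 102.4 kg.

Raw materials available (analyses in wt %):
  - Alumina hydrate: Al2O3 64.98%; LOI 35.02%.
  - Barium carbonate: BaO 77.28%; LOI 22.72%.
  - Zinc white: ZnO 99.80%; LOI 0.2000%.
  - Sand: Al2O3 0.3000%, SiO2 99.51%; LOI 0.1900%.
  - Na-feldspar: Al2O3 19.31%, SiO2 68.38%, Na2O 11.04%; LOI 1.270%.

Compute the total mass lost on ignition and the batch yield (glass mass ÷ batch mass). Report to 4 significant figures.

Mid-chain values are shown rounded to four significant figures alongside each step. Every computation maintains full float precision at every stage. Each reported number includes exactly one rounding. All derived quantities, including five oxide percentages, glass mass, yield, LOI, the totals, are re-derived using the weight values for 1181 kg of glass in full float precision, as set out in problem or answer.
Loss on ignition, line by line:
  Alumina hydrate: 68.82 × 0.3502 = 24.10 kg
  Barium carbonate: 118.4 × 0.2272 = 26.90 kg
  Zinc white: 72.21 × 0.002000 = 0.1444 kg
  Sand: 873.7 × 0.001900 = 1.660 kg
  Na-feldspar: 102.4 × 0.01270 = 1.300 kg
Total LOI = 54.11 kg
Glass = batch − LOI = 1236 − 54.11 = 1181 kg

LOI loss = 54.11 kg; glass = 1181 kg; yield = 95.62%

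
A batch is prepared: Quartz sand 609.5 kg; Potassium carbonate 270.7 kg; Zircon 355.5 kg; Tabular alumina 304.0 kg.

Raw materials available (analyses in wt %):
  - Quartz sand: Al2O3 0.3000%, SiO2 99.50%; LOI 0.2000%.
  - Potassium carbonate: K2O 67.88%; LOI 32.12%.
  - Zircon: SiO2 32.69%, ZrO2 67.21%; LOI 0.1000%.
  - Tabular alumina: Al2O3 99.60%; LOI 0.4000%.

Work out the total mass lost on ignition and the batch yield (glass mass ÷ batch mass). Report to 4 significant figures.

LOI loss = 89.74 kg; glass = 1450 kg; yield = 94.17%

Working values are printed with 4-significant-digit rounding within the worked lines; all arithmetic carries exact precision at all times. Every reported number is rounded exactly once; all derived quantities, which include four oxide percentages, totals, LOI, glass mass, the yield, are rebuilt in full precision, exactly as printed in the question or the answer, from the weighed amounts at 1450 kg of glass.
LOI of each material in turn:
  Quartz sand: 609.5 × 0.002000 = 1.219 kg
  Potassium carbonate: 270.7 × 0.3212 = 86.95 kg
  Zircon: 355.5 × 0.001000 = 0.3555 kg
  Tabular alumina: 304.0 × 0.004000 = 1.216 kg
Total LOI = 89.74 kg
Glass = batch − LOI = 1540 − 89.74 = 1450 kg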